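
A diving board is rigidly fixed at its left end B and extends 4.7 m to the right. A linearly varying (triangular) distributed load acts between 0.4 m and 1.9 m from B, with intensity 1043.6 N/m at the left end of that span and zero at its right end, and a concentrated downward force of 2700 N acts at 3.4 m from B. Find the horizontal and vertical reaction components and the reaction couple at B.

Resultant of the triangular load: ½ × 1043.6 × 1.5 = 782.7 N, acting at 0.9 m from B (one-third of the span from the peak).
ΣF_x = 0: B_x = 0.
ΣF_y = 0: B_y − ½·1043.6·1.5 − 2700 = 0 → B_y = 3483 N.
ΣM about B: M_B − (½·1043.6·1.5)·0.9 − 2700·3.4 = 0 → M_B = 9884 N·m.

B_x = 0, B_y = 3483 N, M_B = 9884 N·m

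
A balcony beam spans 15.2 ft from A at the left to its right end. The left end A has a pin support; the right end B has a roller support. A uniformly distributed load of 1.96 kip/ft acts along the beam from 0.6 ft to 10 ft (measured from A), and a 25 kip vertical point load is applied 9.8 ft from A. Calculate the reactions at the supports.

Resultant of the distributed load: 1.96 × 9.4 = 18.424 kip at 5.3 ft from A.
Taking moments about A: B_y·15.2 − (1.96·9.4)·5.3 − 25·9.8 = 0 → B_y = 342.6472/15.2 = 22.5426 ≈ 22.54 kip.
ΣF_y = 0: A_y + 22.5426 − 1.96·9.4 − 25 = 0 → A_y = 20.88 kip.
ΣF_x = 0: no horizontal applied forces, so A_x = 0.

A_x = 0, A_y = 20.88 kip, B_y = 22.54 kip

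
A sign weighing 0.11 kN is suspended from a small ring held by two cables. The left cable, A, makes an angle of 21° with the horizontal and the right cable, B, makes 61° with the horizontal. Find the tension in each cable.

T_A = 0.05385 kN, T_B = 0.1037 kN

ΣF_x = 0: −T_A·cos21° + T_B·cos61° = 0 → T_B = 1.92566·T_A.
ΣF_y = 0: T_A·sin21° + T_B·sin61° = 0.11.
Substitute: T_A·(0.358368 + 1.92566·0.87462) = 0.11 → T_A = 0.0538532 ≈ 0.05385 kN.
Then T_B = 1.92566 × 0.0538532 = 0.1037 kN.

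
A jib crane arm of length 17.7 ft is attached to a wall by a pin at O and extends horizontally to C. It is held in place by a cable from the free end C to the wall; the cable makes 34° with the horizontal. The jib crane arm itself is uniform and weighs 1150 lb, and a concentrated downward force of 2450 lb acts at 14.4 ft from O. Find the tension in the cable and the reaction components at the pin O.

T = 4593 lb, O_x = 3808 lb, O_y = 1032 lb

ΣM about O: T·sin34°·17.7 − 1150·8.85 − 2450·14.4 = 0 → T = 45457.5/(17.7·0.559193) = 4592.73 ≈ 4593 lb.
ΣF_x = 0: O_x − T·cos34° = 0 → O_x = 4592.73 × 0.829038 = 3808 lb.
ΣF_y = 0: O_y + T·sin34° − 1150 − 2450 = 0 → O_y = 3600 − 4592.73 × 0.559193 = 1032 lb.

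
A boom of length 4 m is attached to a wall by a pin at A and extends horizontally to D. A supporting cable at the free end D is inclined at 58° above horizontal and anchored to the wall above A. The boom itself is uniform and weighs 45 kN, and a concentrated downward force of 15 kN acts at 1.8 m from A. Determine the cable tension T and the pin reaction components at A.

T = 34.49 kN, A_x = 18.28 kN, A_y = 30.75 kN

ΣM about A: T·sin58°·4 − 45·2 − 15·1.8 = 0 → T = 117/(4·0.848048) = 34.491 ≈ 34.49 kN.
ΣF_x = 0: A_x − T·cos58° = 0 → A_x = 34.491 × 0.529919 = 18.28 kN.
ΣF_y = 0: A_y + T·sin58° − 45 − 15 = 0 → A_y = 60 − 34.491 × 0.848048 = 30.75 kN.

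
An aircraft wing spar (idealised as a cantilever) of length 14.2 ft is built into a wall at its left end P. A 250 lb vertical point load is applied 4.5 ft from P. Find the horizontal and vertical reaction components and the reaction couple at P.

ΣF_x = 0: P_x = 0.
ΣF_y = 0: P_y − 250 = 0 → P_y = 250.0 lb.
ΣM about P: M_P − 250·4.5 = 0 → M_P = 1125 lb·ft.

P_x = 0, P_y = 250.0 lb, M_P = 1125 lb·ft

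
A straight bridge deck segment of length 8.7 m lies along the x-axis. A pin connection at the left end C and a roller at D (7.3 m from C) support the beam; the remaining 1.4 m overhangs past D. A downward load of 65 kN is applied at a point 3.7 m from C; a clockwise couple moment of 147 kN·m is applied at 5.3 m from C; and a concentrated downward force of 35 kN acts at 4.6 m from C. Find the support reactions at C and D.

C_x = 0, C_y = 24.86 kN, D_y = 75.14 kN

Moments about C: D_y·7.3 − 65·3.7 − 147 − 35·4.6 = 0 → D_y = 548.5/7.3 = 75.137 ≈ 75.14 kN.
ΣF_y = 0: C_y + 75.137 − 65 − 35 = 0 → C_y = 24.86 kN.
ΣF_x = 0: no horizontal applied forces, so C_x = 0.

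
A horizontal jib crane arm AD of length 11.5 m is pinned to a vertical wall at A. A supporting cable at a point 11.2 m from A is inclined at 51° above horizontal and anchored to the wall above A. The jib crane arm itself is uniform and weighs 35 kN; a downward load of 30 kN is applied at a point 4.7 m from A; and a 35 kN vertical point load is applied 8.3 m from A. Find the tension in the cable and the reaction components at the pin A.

ΣM about A: T·sin51°·11.2 − 35·5.75 − 30·4.7 − 35·8.3 = 0 → T = 632.75/(11.2·0.777146) = 72.6962 ≈ 72.70 kN.
ΣF_x = 0: A_x − T·cos51° = 0 → A_x = 72.6962 × 0.62932 = 45.75 kN.
ΣF_y = 0: A_y + T·sin51° − 35 − 30 − 35 = 0 → A_y = 100 − 72.6962 × 0.777146 = 43.50 kN.

T = 72.70 kN, A_x = 45.75 kN, A_y = 43.50 kN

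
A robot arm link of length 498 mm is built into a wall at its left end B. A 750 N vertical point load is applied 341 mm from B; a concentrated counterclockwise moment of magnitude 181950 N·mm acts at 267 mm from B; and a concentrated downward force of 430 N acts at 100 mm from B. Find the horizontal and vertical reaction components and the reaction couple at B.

B_x = 0, B_y = 1180 N, M_B = 116800 N·mm

ΣF_x = 0: B_x = 0.
ΣF_y = 0: B_y − 750 − 430 = 0 → B_y = 1180 N.
ΣM about B: M_B − 750·341 + 181950 − 430·100 = 0 → M_B = 116800 N·mm.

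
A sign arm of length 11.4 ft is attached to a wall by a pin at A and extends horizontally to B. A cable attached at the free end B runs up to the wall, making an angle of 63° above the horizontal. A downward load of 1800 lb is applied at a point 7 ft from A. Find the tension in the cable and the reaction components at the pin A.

ΣM about A: T·sin63°·11.4 − 1800·7 = 0 → T = 12600/(11.4·0.891007) = 1240.47 ≈ 1240 lb.
ΣF_x = 0: A_x − T·cos63° = 0 → A_x = 1240.47 × 0.45399 = 563.2 lb.
ΣF_y = 0: A_y + T·sin63° − 1800 = 0 → A_y = 1800 − 1240.47 × 0.891007 = 694.7 lb.

T = 1240 lb, A_x = 563.2 lb, A_y = 694.7 lb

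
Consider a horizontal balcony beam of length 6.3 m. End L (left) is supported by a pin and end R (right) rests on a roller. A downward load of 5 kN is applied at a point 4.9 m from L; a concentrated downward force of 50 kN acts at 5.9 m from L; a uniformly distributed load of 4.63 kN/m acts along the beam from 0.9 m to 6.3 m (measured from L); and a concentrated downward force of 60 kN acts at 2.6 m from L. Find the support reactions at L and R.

Resultant of the distributed load: 4.63 × 5.4 = 25.002 kN at 3.6 m from L.
Taking moments about L: R_y·6.3 − 5·4.9 − 50·5.9 − (4.63·5.4)·3.6 − 60·2.6 = 0 → R_y = 565.5072/6.3 = 89.763 ≈ 89.76 kN.
ΣF_y = 0: L_y + 89.763 − 5 − 50 − 4.63·5.4 − 60 = 0 → L_y = 50.24 kN.
ΣF_x = 0: no horizontal applied forces, so L_x = 0.

L_x = 0, L_y = 50.24 kN, R_y = 89.76 kN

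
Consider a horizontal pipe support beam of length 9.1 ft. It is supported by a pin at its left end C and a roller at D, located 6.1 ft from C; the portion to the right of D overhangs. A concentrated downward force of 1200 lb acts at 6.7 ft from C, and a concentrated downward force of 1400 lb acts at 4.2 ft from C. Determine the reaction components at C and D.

Taking moments about C: D_y·6.1 − 1200·6.7 − 1400·4.2 = 0 → D_y = 13920/6.1 = 2281.97 ≈ 2282 lb.
ΣF_y = 0: C_y + 2281.97 − 1200 − 1400 = 0 → C_y = 318.0 lb.
ΣF_x = 0: no horizontal applied forces, so C_x = 0.

C_x = 0, C_y = 318.0 lb, D_y = 2282 lb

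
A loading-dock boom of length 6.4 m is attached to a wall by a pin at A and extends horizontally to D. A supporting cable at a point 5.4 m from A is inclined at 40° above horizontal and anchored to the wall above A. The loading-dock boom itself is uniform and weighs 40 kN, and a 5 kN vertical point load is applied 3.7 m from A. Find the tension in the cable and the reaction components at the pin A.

ΣM about A: T·sin40°·5.4 − 40·3.2 − 5·3.7 = 0 → T = 146.5/(5.4·0.642788) = 42.2062 ≈ 42.21 kN.
ΣF_x = 0: A_x − T·cos40° = 0 → A_x = 42.2062 × 0.766044 = 32.33 kN.
ΣF_y = 0: A_y + T·sin40° − 40 − 5 = 0 → A_y = 45 − 42.2062 × 0.642788 = 17.87 kN.

T = 42.21 kN, A_x = 32.33 kN, A_y = 17.87 kN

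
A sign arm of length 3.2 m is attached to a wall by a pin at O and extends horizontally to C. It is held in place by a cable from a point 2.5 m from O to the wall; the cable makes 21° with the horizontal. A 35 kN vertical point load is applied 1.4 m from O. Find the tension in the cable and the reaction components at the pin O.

T = 54.69 kN, O_x = 51.06 kN, O_y = 15.40 kN

ΣM about O: T·sin21°·2.5 − 35·1.4 = 0 → T = 49/(2.5·0.358368) = 54.6924 ≈ 54.69 kN.
ΣF_x = 0: O_x − T·cos21° = 0 → O_x = 54.6924 × 0.93358 = 51.06 kN.
ΣF_y = 0: O_y + T·sin21° − 35 = 0 → O_y = 35 − 54.6924 × 0.358368 = 15.40 kN.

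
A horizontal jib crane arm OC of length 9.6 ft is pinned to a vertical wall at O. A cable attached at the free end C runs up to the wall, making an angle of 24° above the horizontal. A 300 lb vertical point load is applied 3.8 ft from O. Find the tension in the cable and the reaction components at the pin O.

T = 292.0 lb, O_x = 266.7 lb, O_y = 181.2 lb

ΣM about O: T·sin24°·9.6 − 300·3.8 = 0 → T = 1140/(9.6·0.406737) = 291.958 ≈ 292.0 lb.
ΣF_x = 0: O_x − T·cos24° = 0 → O_x = 291.958 × 0.913545 = 266.7 lb.
ΣF_y = 0: O_y + T·sin24° − 300 = 0 → O_y = 300 − 291.958 × 0.406737 = 181.2 lb.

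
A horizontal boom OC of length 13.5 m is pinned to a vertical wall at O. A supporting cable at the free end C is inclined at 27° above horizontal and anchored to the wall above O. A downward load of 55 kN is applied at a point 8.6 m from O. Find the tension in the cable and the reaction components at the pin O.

ΣM about O: T·sin27°·13.5 − 55·8.6 = 0 → T = 473/(13.5·0.45399) = 77.1758 ≈ 77.18 kN.
ΣF_x = 0: O_x − T·cos27° = 0 → O_x = 77.1758 × 0.891007 = 68.76 kN.
ΣF_y = 0: O_y + T·sin27° − 55 = 0 → O_y = 55 − 77.1758 × 0.45399 = 19.96 kN.

T = 77.18 kN, O_x = 68.76 kN, O_y = 19.96 kN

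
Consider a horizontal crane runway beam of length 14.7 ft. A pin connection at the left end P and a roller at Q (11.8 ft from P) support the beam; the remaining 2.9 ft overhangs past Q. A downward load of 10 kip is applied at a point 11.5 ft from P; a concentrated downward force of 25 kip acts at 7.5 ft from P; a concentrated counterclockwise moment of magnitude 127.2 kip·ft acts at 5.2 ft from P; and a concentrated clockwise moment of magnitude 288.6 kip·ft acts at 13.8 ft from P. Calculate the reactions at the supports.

P_x = 0, P_y = -4.314 kip, Q_y = 39.31 kip

ΣM about P: Q_y·11.8 − 10·11.5 − 25·7.5 + 127.2 − 288.6 = 0 → Q_y = 463.9/11.8 = 39.3136 ≈ 39.31 kip.
ΣF_y = 0: P_y + 39.3136 − 10 − 25 = 0 → P_y = -4.314 kip.
ΣF_x = 0: no horizontal applied forces, so P_x = 0.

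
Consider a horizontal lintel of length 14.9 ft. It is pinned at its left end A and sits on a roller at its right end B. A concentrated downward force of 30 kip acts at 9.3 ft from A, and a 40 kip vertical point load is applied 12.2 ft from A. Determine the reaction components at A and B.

A_x = 0, A_y = 18.52 kip, B_y = 51.48 kip

Taking moments about A: B_y·14.9 − 30·9.3 − 40·12.2 = 0 → B_y = 767/14.9 = 51.4765 ≈ 51.48 kip.
ΣF_y = 0: A_y + 51.4765 − 30 − 40 = 0 → A_y = 18.52 kip.
ΣF_x = 0: no horizontal applied forces, so A_x = 0.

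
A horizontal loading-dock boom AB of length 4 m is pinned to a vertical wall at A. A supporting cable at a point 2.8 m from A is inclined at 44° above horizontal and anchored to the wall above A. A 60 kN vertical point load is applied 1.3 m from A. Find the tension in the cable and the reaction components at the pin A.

ΣM about A: T·sin44°·2.8 − 60·1.3 = 0 → T = 78/(2.8·0.694658) = 40.102 ≈ 40.10 kN.
ΣF_x = 0: A_x − T·cos44° = 0 → A_x = 40.102 × 0.71934 = 28.85 kN.
ΣF_y = 0: A_y + T·sin44° − 60 = 0 → A_y = 60 − 40.102 × 0.694658 = 32.14 kN.

T = 40.10 kN, A_x = 28.85 kN, A_y = 32.14 kN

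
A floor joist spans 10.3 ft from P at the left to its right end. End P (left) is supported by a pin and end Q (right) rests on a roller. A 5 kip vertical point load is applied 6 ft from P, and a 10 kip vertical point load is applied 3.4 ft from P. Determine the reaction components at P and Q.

P_x = 0, P_y = 8.786 kip, Q_y = 6.214 kip

Moments about P: Q_y·10.3 − 5·6 − 10·3.4 = 0 → Q_y = 64/10.3 = 6.21359 ≈ 6.214 kip.
ΣF_y = 0: P_y + 6.21359 − 5 − 10 = 0 → P_y = 8.786 kip.
ΣF_x = 0: no horizontal applied forces, so P_x = 0.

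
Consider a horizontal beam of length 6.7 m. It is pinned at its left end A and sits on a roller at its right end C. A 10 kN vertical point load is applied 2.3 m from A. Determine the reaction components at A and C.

ΣM about A: C_y·6.7 − 10·2.3 = 0 → C_y = 23/6.7 = 3.43284 ≈ 3.433 kN.
ΣF_y = 0: A_y + 3.43284 − 10 = 0 → A_y = 6.567 kN.
ΣF_x = 0: no horizontal applied forces, so A_x = 0.

A_x = 0, A_y = 6.567 kN, C_y = 3.433 kN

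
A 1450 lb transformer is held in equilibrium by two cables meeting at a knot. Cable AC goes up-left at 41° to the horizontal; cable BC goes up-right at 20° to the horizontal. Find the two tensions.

ΣF_x = 0: −T_AC·cos41° + T_BC·cos20° = 0 → T_BC = 0.803145·T_AC.
ΣF_y = 0: T_AC·sin41° + T_BC·sin20° = 1450.
Substitute: T_AC·(0.656059 + 0.803145·0.34202) = 1450 → T_AC = 1557.88 ≈ 1558 lb.
Then T_BC = 0.803145 × 1557.88 = 1251 lb.

T_AC = 1558 lb, T_BC = 1251 lb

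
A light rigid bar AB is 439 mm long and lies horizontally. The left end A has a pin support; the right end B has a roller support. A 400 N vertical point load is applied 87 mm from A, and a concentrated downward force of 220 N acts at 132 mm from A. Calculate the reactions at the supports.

ΣM about A: B_y·439 − 400·87 − 220·132 = 0 → B_y = 63840/439 = 145.421 ≈ 145.4 N.
ΣF_y = 0: A_y + 145.421 − 400 − 220 = 0 → A_y = 474.6 N.
ΣF_x = 0: no horizontal applied forces, so A_x = 0.

A_x = 0, A_y = 474.6 N, B_y = 145.4 N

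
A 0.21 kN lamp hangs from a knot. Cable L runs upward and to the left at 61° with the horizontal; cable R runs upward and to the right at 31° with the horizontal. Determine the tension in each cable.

T_L = 0.1801 kN, T_R = 0.1019 kN

ΣF_x = 0: −T_L·cos61° + T_R·cos31° = 0 → T_R = 0.565595·T_L.
ΣF_y = 0: T_L·sin61° + T_R·sin31° = 0.21.
Substitute: T_L·(0.87462 + 0.565595·0.515038) = 0.21 → T_L = 0.180115 ≈ 0.1801 kN.
Then T_R = 0.565595 × 0.180115 = 0.1019 kN.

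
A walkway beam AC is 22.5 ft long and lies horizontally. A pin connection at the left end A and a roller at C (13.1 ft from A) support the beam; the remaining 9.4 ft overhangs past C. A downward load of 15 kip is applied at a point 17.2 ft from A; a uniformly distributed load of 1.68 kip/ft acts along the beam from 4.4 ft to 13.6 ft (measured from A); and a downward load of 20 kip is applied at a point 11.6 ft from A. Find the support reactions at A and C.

Resultant of the distributed load: 1.68 × 9.2 = 15.456 kip at 9 ft from A.
ΣM about A: C_y·13.1 − 15·17.2 − (1.68·9.2)·9 − 20·11.6 = 0 → C_y = 629.104/13.1 = 48.0232 ≈ 48.02 kip.
ΣF_y = 0: A_y + 48.0232 − 15 − 1.68·9.2 − 20 = 0 → A_y = 2.433 kip.
ΣF_x = 0: no horizontal applied forces, so A_x = 0.

A_x = 0, A_y = 2.433 kip, C_y = 48.02 kip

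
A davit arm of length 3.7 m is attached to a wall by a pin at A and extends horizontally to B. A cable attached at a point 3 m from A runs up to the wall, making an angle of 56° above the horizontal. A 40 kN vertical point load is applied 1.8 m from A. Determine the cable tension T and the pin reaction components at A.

ΣM about A: T·sin56°·3 − 40·1.8 = 0 → T = 72/(3·0.829038) = 28.9492 ≈ 28.95 kN.
ΣF_x = 0: A_x − T·cos56° = 0 → A_x = 28.9492 × 0.559193 = 16.19 kN.
ΣF_y = 0: A_y + T·sin56° − 40 = 0 → A_y = 40 − 28.9492 × 0.829038 = 16.00 kN.

T = 28.95 kN, A_x = 16.19 kN, A_y = 16.00 kN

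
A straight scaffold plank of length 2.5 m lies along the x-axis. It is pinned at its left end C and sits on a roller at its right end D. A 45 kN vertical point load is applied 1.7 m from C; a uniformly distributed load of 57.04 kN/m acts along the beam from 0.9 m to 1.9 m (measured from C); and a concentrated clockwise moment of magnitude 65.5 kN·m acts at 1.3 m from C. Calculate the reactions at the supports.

Resultant of the distributed load: 57.04 × 1 = 57.04 kN at 1.4 m from C.
Taking moments about C: D_y·2.5 − 45·1.7 − (57.04·1)·1.4 − 65.5 = 0 → D_y = 221.856/2.5 = 88.7424 ≈ 88.74 kN.
ΣF_y = 0: C_y + 88.7424 − 45 − 57.04·1 = 0 → C_y = 13.30 kN.
ΣF_x = 0: no horizontal applied forces, so C_x = 0.

C_x = 0, C_y = 13.30 kN, D_y = 88.74 kN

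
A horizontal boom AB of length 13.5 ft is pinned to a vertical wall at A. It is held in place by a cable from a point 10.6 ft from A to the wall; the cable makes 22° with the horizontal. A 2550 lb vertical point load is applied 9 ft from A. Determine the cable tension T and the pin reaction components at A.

T = 5780 lb, A_x = 5359 lb, A_y = 384.9 lb

ΣM about A: T·sin22°·10.6 − 2550·9 = 0 → T = 22950/(10.6·0.374607) = 5779.64 ≈ 5780 lb.
ΣF_x = 0: A_x − T·cos22° = 0 → A_x = 5779.64 × 0.927184 = 5359 lb.
ΣF_y = 0: A_y + T·sin22° − 2550 = 0 → A_y = 2550 − 5779.64 × 0.374607 = 384.9 lb.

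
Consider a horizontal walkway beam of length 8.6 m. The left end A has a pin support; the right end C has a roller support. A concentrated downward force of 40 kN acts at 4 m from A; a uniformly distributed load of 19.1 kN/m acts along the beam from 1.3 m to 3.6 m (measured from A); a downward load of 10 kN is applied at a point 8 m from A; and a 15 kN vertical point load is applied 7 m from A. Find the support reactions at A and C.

A_x = 0, A_y = 56.30 kN, C_y = 52.63 kN

Resultant of the distributed load: 19.1 × 2.3 = 43.93 kN at 2.45 m from A.
ΣM about A: C_y·8.6 − 40·4 − (19.1·2.3)·2.45 − 10·8 − 15·7 = 0 → C_y = 452.6285/8.6 = 52.6312 ≈ 52.63 kN.
ΣF_y = 0: A_y + 52.6312 − 40 − 19.1·2.3 − 10 − 15 = 0 → A_y = 56.30 kN.
ΣF_x = 0: no horizontal applied forces, so A_x = 0.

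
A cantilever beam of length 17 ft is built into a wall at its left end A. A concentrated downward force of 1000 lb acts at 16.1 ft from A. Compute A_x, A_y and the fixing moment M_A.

ΣF_x = 0: A_x = 0.
ΣF_y = 0: A_y − 1000 = 0 → A_y = 1000 lb.
ΣM about A: M_A − 1000·16.1 = 0 → M_A = 16100 lb·ft.

A_x = 0, A_y = 1000 lb, M_A = 16100 lb·ft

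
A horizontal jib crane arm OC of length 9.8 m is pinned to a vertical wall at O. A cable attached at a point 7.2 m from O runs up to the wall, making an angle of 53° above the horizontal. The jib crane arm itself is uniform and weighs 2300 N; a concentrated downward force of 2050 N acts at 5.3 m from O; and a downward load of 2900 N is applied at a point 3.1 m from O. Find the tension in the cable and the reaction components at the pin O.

T = 5413 N, O_x = 3258 N, O_y = 2927 N

ΣM about O: T·sin53°·7.2 − 2300·4.9 − 2050·5.3 − 2900·3.1 = 0 → T = 31125/(7.2·0.798636) = 5412.87 ≈ 5413 N.
ΣF_x = 0: O_x − T·cos53° = 0 → O_x = 5412.87 × 0.601815 = 3258 N.
ΣF_y = 0: O_y + T·sin53° − 2300 − 2050 − 2900 = 0 → O_y = 7250 − 5412.87 × 0.798636 = 2927 N.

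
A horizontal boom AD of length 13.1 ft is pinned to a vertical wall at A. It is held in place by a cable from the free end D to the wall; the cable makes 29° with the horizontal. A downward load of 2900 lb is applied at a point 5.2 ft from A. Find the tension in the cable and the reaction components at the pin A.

T = 2374 lb, A_x = 2077 lb, A_y = 1749 lb

ΣM about A: T·sin29°·13.1 − 2900·5.2 = 0 → T = 15080/(13.1·0.48481) = 2374.43 ≈ 2374 lb.
ΣF_x = 0: A_x − T·cos29° = 0 → A_x = 2374.43 × 0.87462 = 2077 lb.
ΣF_y = 0: A_y + T·sin29° − 2900 = 0 → A_y = 2900 − 2374.43 × 0.48481 = 1749 lb.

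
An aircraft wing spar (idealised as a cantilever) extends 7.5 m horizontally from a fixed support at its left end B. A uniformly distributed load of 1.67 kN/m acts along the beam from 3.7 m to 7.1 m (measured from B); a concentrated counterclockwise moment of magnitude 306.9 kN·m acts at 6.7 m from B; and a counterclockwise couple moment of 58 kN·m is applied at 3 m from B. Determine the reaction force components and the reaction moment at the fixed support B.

B_x = 0, B_y = 5.678 kN, M_B = -334.2 kN·m

Resultant of the distributed load: 1.67 × 3.4 = 5.678 kN at 5.4 m from B.
ΣF_x = 0: B_x = 0.
ΣF_y = 0: B_y − 1.67·3.4 = 0 → B_y = 5.678 kN.
ΣM about B: M_B − (1.67·3.4)·5.4 + 306.9 + 58 = 0 → M_B = -334.2 kN·m.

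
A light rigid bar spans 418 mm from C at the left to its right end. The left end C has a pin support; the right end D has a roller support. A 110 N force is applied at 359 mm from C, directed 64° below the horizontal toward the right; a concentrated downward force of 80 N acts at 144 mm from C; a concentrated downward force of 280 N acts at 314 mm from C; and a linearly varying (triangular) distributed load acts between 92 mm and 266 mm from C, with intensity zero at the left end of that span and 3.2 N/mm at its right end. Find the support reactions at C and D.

Resultant of the triangular load: ½ × 3.2 × 174 = 278.4 N, acting at 208 mm from C (one-third of the span from the peak).
Moments about C: D_y·418 − 110·sin64°·359 − 80·144 − 280·314 − (½·3.2·174)·208 = 0 → D_y = 192841/418 = 461.342 ≈ 461.3 N.
ΣF_y = 0: C_y + 461.342 − 110·sin64° − 80 − 280 − ½·3.2·174 = 0 → C_y = 275.9 N.
ΣF_x = 0: C_x + 110·cos64° = 0 → C_x = -48.22 N.

C_x = -48.22 N, C_y = 275.9 N, D_y = 461.3 N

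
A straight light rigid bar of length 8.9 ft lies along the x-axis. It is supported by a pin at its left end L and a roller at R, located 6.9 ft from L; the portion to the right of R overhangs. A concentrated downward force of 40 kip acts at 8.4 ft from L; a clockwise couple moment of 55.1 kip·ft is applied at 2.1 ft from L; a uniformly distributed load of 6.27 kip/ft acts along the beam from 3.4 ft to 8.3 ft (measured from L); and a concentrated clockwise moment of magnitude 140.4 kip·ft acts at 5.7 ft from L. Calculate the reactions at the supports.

L_x = 0, L_y = -32.35 kip, R_y = 103.1 kip

Resultant of the distributed load: 6.27 × 4.9 = 30.723 kip at 5.85 ft from L.
Taking moments about L: R_y·6.9 − 40·8.4 − 55.1 − (6.27·4.9)·5.85 − 140.4 = 0 → R_y = 711.22955/6.9 = 103.077 ≈ 103.1 kip.
ΣF_y = 0: L_y + 103.077 − 40 − 6.27·4.9 = 0 → L_y = -32.35 kip.
ΣF_x = 0: no horizontal applied forces, so L_x = 0.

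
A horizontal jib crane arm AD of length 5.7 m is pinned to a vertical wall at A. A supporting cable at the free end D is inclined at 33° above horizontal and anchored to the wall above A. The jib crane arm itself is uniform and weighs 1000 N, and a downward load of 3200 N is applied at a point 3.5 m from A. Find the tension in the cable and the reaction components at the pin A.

T = 4526 N, A_x = 3796 N, A_y = 1735 N

ΣM about A: T·sin33°·5.7 − 1000·2.85 − 3200·3.5 = 0 → T = 14050/(5.7·0.544639) = 4525.77 ≈ 4526 N.
ΣF_x = 0: A_x − T·cos33° = 0 → A_x = 4525.77 × 0.838671 = 3796 N.
ΣF_y = 0: A_y + T·sin33° − 1000 − 3200 = 0 → A_y = 4200 − 4525.77 × 0.544639 = 1735 N.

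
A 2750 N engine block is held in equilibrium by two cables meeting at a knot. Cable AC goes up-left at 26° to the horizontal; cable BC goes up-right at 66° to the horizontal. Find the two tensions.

ΣF_x = 0: −T_AC·cos26° + T_BC·cos66° = 0 → T_BC = 2.20977·T_AC.
ΣF_y = 0: T_AC·sin26° + T_BC·sin66° = 2750.
Substitute: T_AC·(0.438371 + 2.20977·0.913545) = 2750 → T_AC = 1119.21 ≈ 1119 N.
Then T_BC = 2.20977 × 1119.21 = 2473 N.

T_AC = 1119 N, T_BC = 2473 N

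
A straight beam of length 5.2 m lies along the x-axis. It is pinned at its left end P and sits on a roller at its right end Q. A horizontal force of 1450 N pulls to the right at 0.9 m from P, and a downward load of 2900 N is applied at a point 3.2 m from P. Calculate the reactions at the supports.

ΣM about P: Q_y·5.2 − 2900·3.2 = 0 → Q_y = 9280/5.2 = 1784.62 ≈ 1785 N.
ΣF_y = 0: P_y + 1784.62 − 2900 = 0 → P_y = 1115 N.
ΣF_x = 0: P_x + 1450 = 0 → P_x = -1450 N.

P_x = -1450 N, P_y = 1115 N, Q_y = 1785 N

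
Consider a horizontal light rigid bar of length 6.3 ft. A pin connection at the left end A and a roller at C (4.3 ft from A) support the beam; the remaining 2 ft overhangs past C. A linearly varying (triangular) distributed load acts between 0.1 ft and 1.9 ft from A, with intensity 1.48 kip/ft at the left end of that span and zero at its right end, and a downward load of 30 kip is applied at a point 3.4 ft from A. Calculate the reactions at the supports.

A_x = 0, A_y = 7.394 kip, C_y = 23.94 kip

Resultant of the triangular load: ½ × 1.48 × 1.8 = 1.332 kip, acting at 0.7 ft from A (one-third of the span from the peak).
Moments about A: C_y·4.3 − (½·1.48·1.8)·0.7 − 30·3.4 = 0 → C_y = 102.9324/4.3 = 23.9378 ≈ 23.94 kip.
ΣF_y = 0: A_y + 23.9378 − ½·1.48·1.8 − 30 = 0 → A_y = 7.394 kip.
ΣF_x = 0: no horizontal applied forces, so A_x = 0.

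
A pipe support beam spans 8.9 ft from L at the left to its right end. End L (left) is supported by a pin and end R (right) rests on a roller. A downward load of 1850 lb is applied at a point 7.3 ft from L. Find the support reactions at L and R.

Moments about L: R_y·8.9 − 1850·7.3 = 0 → R_y = 13505/8.9 = 1517.42 ≈ 1517 lb.
ΣF_y = 0: L_y + 1517.42 − 1850 = 0 → L_y = 332.6 lb.
ΣF_x = 0: no horizontal applied forces, so L_x = 0.

L_x = 0, L_y = 332.6 lb, R_y = 1517 lb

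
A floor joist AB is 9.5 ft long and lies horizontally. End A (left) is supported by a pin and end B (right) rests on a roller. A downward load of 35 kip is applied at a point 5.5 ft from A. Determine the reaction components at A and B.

A_x = 0, A_y = 14.74 kip, B_y = 20.26 kip

Moments about A: B_y·9.5 − 35·5.5 = 0 → B_y = 192.5/9.5 = 20.2632 ≈ 20.26 kip.
ΣF_y = 0: A_y + 20.2632 − 35 = 0 → A_y = 14.74 kip.
ΣF_x = 0: no horizontal applied forces, so A_x = 0.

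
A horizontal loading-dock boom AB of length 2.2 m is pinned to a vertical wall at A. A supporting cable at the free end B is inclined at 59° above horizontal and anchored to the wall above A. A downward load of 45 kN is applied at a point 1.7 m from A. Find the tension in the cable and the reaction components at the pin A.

T = 40.57 kN, A_x = 20.89 kN, A_y = 10.23 kN

ΣM about A: T·sin59°·2.2 − 45·1.7 = 0 → T = 76.5/(2.2·0.857167) = 40.567 ≈ 40.57 kN.
ΣF_x = 0: A_x − T·cos59° = 0 → A_x = 40.567 × 0.515038 = 20.89 kN.
ΣF_y = 0: A_y + T·sin59° − 45 = 0 → A_y = 45 − 40.567 × 0.857167 = 10.23 kN.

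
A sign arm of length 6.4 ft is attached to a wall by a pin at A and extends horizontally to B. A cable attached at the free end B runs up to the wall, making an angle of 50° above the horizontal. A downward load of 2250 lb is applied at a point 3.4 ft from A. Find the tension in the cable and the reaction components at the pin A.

T = 1560 lb, A_x = 1003 lb, A_y = 1055 lb

ΣM about A: T·sin50°·6.4 − 2250·3.4 = 0 → T = 7650/(6.4·0.766044) = 1560.37 ≈ 1560 lb.
ΣF_x = 0: A_x − T·cos50° = 0 → A_x = 1560.37 × 0.642788 = 1003 lb.
ΣF_y = 0: A_y + T·sin50° − 2250 = 0 → A_y = 2250 − 1560.37 × 0.766044 = 1055 lb.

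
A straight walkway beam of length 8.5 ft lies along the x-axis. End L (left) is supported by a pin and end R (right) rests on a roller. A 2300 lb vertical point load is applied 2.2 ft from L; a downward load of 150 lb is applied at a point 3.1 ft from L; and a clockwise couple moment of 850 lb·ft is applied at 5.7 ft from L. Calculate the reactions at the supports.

Taking moments about L: R_y·8.5 − 2300·2.2 − 150·3.1 − 850 = 0 → R_y = 6375/8.5 = 750.0 lb.
ΣF_y = 0: L_y + 750 − 2300 − 150 = 0 → L_y = 1700 lb.
ΣF_x = 0: no horizontal applied forces, so L_x = 0.

L_x = 0, L_y = 1700 lb, R_y = 750.0 lb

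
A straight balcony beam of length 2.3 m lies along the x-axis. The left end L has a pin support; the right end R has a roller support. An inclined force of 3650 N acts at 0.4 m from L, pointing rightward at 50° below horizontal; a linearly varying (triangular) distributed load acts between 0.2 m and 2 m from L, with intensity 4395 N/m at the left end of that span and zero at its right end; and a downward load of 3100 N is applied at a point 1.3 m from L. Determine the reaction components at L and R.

L_x = -2346 N, L_y = 6237 N, R_y = 3614 N

Resultant of the triangular load: ½ × 4395 × 1.8 = 3955.5 N, acting at 0.8 m from L (one-third of the span from the peak).
ΣM about L: R_y·2.3 − 3650·sin50°·0.4 − (½·4395·1.8)·0.8 − 3100·1.3 = 0 → R_y = 8312.82/2.3 = 3614.27 ≈ 3614 N.
ΣF_y = 0: L_y + 3614.27 − 3650·sin50° − ½·4395·1.8 − 3100 = 0 → L_y = 6237 N.
ΣF_x = 0: L_x + 3650·cos50° = 0 → L_x = -2346 N.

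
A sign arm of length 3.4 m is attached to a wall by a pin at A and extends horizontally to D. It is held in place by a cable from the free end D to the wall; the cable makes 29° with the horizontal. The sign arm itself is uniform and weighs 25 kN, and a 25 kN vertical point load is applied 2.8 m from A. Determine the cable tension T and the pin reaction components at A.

ΣM about A: T·sin29°·3.4 − 25·1.7 − 25·2.8 = 0 → T = 112.5/(3.4·0.48481) = 68.2499 ≈ 68.25 kN.
ΣF_x = 0: A_x − T·cos29° = 0 → A_x = 68.2499 × 0.87462 = 59.69 kN.
ΣF_y = 0: A_y + T·sin29° − 25 − 25 = 0 → A_y = 50 − 68.2499 × 0.48481 = 16.91 kN.

T = 68.25 kN, A_x = 59.69 kN, A_y = 16.91 kN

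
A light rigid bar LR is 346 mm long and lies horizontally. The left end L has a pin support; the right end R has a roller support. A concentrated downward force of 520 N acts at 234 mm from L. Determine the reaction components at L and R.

Moments about L: R_y·346 − 520·234 = 0 → R_y = 121680/346 = 351.676 ≈ 351.7 N.
ΣF_y = 0: L_y + 351.676 − 520 = 0 → L_y = 168.3 N.
ΣF_x = 0: no horizontal applied forces, so L_x = 0.

L_x = 0, L_y = 168.3 N, R_y = 351.7 N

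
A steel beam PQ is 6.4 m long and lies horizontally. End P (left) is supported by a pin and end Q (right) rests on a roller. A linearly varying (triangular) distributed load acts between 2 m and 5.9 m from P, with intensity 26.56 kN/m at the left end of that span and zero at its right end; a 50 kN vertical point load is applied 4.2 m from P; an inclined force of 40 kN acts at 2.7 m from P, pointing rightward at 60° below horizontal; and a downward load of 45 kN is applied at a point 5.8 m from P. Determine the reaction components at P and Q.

Resultant of the triangular load: ½ × 26.56 × 3.9 = 51.792 kN, acting at 3.3 m from P (one-third of the span from the peak).
Taking moments about P: Q_y·6.4 − (½·26.56·3.9)·3.3 − 50·4.2 − 40·sin60°·2.7 − 45·5.8 = 0 → Q_y = 735.444/6.4 = 114.913 ≈ 114.9 kN.
ΣF_y = 0: P_y + 114.913 − ½·26.56·3.9 − 50 − 40·sin60° − 45 = 0 → P_y = 66.52 kN.
ΣF_x = 0: P_x + 40·cos60° = 0 → P_x = -20.00 kN.

P_x = -20.00 kN, P_y = 66.52 kN, Q_y = 114.9 kN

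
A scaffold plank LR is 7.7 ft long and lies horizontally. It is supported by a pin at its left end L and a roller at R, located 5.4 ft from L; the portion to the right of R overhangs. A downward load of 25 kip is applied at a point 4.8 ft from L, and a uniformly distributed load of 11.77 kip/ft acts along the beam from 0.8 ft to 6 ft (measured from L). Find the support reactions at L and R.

Resultant of the distributed load: 11.77 × 5.2 = 61.204 kip at 3.4 ft from L.
Taking moments about L: R_y·5.4 − 25·4.8 − (11.77·5.2)·3.4 = 0 → R_y = 328.0936/5.4 = 60.7581 ≈ 60.76 kip.
ΣF_y = 0: L_y + 60.7581 − 25 − 11.77·5.2 = 0 → L_y = 25.45 kip.
ΣF_x = 0: no horizontal applied forces, so L_x = 0.

L_x = 0, L_y = 25.45 kip, R_y = 60.76 kip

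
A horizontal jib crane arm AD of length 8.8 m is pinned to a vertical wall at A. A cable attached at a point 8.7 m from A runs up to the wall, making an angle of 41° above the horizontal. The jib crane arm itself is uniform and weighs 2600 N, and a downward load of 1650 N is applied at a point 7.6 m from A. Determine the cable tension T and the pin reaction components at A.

T = 4201 N, A_x = 3171 N, A_y = 1494 N

ΣM about A: T·sin41°·8.7 − 2600·4.4 − 1650·7.6 = 0 → T = 23980/(8.7·0.656059) = 4201.33 ≈ 4201 N.
ΣF_x = 0: A_x − T·cos41° = 0 → A_x = 4201.33 × 0.75471 = 3171 N.
ΣF_y = 0: A_y + T·sin41° − 2600 − 1650 = 0 → A_y = 4250 − 4201.33 × 0.656059 = 1494 N.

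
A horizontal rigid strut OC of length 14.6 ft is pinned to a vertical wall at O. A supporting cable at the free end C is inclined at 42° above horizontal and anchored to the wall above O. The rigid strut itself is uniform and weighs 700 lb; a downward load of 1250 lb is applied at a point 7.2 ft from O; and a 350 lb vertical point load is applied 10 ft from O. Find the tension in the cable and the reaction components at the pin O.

T = 1803 lb, O_x = 1340 lb, O_y = 1094 lb

ΣM about O: T·sin42°·14.6 − 700·7.3 − 1250·7.2 − 350·10 = 0 → T = 17610/(14.6·0.669131) = 1802.58 ≈ 1803 lb.
ΣF_x = 0: O_x − T·cos42° = 0 → O_x = 1802.58 × 0.743145 = 1340 lb.
ΣF_y = 0: O_y + T·sin42° − 700 − 1250 − 350 = 0 → O_y = 2300 − 1802.58 × 0.669131 = 1094 lb.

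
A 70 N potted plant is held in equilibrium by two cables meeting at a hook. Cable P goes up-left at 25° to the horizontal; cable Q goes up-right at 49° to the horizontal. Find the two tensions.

ΣF_x = 0: −T_P·cos25° + T_Q·cos49° = 0 → T_Q = 1.38144·T_P.
ΣF_y = 0: T_P·sin25° + T_Q·sin49° = 70.
Substitute: T_P·(0.422618 + 1.38144·0.75471) = 70 → T_P = 47.7749 ≈ 47.77 N.
Then T_Q = 1.38144 × 47.7749 = 66.00 N.

T_P = 47.77 N, T_Q = 66.00 N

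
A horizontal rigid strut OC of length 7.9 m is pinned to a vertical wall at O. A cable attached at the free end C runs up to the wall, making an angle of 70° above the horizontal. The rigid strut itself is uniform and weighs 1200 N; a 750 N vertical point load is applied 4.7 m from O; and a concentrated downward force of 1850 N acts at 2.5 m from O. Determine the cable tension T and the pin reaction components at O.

T = 1736 N, O_x = 593.9 N, O_y = 2168 N

ΣM about O: T·sin70°·7.9 − 1200·3.95 − 750·4.7 − 1850·2.5 = 0 → T = 12890/(7.9·0.939693) = 1736.36 ≈ 1736 N.
ΣF_x = 0: O_x − T·cos70° = 0 → O_x = 1736.36 × 0.34202 = 593.9 N.
ΣF_y = 0: O_y + T·sin70° − 1200 − 750 − 1850 = 0 → O_y = 3800 − 1736.36 × 0.939693 = 2168 N.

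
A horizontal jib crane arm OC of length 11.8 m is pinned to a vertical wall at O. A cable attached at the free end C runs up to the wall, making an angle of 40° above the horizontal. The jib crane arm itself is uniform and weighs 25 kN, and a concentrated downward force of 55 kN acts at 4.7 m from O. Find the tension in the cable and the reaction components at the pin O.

T = 53.53 kN, O_x = 41.00 kN, O_y = 45.59 kN

ΣM about O: T·sin40°·11.8 − 25·5.9 − 55·4.7 = 0 → T = 406/(11.8·0.642788) = 53.5274 ≈ 53.53 kN.
ΣF_x = 0: O_x − T·cos40° = 0 → O_x = 53.5274 × 0.766044 = 41.00 kN.
ΣF_y = 0: O_y + T·sin40° − 25 − 55 = 0 → O_y = 80 − 53.5274 × 0.642788 = 45.59 kN.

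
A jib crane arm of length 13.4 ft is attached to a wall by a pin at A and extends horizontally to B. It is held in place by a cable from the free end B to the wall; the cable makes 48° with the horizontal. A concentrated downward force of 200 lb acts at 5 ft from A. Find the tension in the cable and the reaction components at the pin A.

ΣM about A: T·sin48°·13.4 − 200·5 = 0 → T = 1000/(13.4·0.743145) = 100.42 ≈ 100.4 lb.
ΣF_x = 0: A_x − T·cos48° = 0 → A_x = 100.42 × 0.669131 = 67.19 lb.
ΣF_y = 0: A_y + T·sin48° − 200 = 0 → A_y = 200 − 100.42 × 0.743145 = 125.4 lb.

T = 100.4 lb, A_x = 67.19 lb, A_y = 125.4 lb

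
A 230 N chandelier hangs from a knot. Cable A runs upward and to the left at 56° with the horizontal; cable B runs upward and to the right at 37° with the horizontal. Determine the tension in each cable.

ΣF_x = 0: −T_A·cos56° + T_B·cos37° = 0 → T_B = 0.700185·T_A.
ΣF_y = 0: T_A·sin56° + T_B·sin37° = 230.
Substitute: T_A·(0.829038 + 0.700185·0.601815) = 230 → T_A = 183.938 ≈ 183.9 N.
Then T_B = 0.700185 × 183.938 = 128.8 N.

T_A = 183.9 N, T_B = 128.8 N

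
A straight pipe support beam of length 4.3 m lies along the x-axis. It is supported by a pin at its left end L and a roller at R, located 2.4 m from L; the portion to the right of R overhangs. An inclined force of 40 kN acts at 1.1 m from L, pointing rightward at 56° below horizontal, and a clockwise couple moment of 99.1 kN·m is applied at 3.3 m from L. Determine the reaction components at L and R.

Taking moments about L: R_y·2.4 − 40·sin56°·1.1 − 99.1 = 0 → R_y = 135.578/2.4 = 56.4908 ≈ 56.49 kN.
ΣF_y = 0: L_y + 56.4908 − 40·sin56° = 0 → L_y = -23.33 kN.
ΣF_x = 0: L_x + 40·cos56° = 0 → L_x = -22.37 kN.

L_x = -22.37 kN, L_y = -23.33 kN, R_y = 56.49 kN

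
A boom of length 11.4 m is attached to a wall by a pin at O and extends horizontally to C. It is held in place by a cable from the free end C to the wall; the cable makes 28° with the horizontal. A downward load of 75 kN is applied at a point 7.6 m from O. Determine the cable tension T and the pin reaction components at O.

ΣM about O: T·sin28°·11.4 − 75·7.6 = 0 → T = 570/(11.4·0.469472) = 106.503 ≈ 106.5 kN.
ΣF_x = 0: O_x − T·cos28° = 0 → O_x = 106.503 × 0.882948 = 94.04 kN.
ΣF_y = 0: O_y + T·sin28° − 75 = 0 → O_y = 75 − 106.503 × 0.469472 = 25.00 kN.

T = 106.5 kN, O_x = 94.04 kN, O_y = 25.00 kN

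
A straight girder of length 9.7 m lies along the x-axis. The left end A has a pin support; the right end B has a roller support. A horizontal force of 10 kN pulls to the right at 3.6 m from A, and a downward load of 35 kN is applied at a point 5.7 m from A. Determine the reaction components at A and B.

A_x = -10.00 kN, A_y = 14.43 kN, B_y = 20.57 kN

Moments about A: B_y·9.7 − 35·5.7 = 0 → B_y = 199.5/9.7 = 20.567 ≈ 20.57 kN.
ΣF_y = 0: A_y + 20.567 − 35 = 0 → A_y = 14.43 kN.
ΣF_x = 0: A_x + 10 = 0 → A_x = -10.00 kN.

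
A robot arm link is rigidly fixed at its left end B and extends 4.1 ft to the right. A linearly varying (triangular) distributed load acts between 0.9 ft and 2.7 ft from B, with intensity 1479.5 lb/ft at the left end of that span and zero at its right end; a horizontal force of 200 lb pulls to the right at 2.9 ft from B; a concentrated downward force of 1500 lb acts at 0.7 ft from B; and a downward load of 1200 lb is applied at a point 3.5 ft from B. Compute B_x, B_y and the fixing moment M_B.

B_x = -200.0 lb, B_y = 4032 lb, M_B = 7247 lb·ft

Resultant of the triangular load: ½ × 1479.5 × 1.8 = 1331.55 lb, acting at 1.5 ft from B (one-third of the span from the peak).
ΣF_x = 0: B_x + 200 = 0 → B_x = -200.0 lb.
ΣF_y = 0: B_y − ½·1479.5·1.8 − 1500 − 1200 = 0 → B_y = 4032 lb.
ΣM about B: M_B − (½·1479.5·1.8)·1.5 − 1500·0.7 − 1200·3.5 = 0 → M_B = 7247 lb·ft.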